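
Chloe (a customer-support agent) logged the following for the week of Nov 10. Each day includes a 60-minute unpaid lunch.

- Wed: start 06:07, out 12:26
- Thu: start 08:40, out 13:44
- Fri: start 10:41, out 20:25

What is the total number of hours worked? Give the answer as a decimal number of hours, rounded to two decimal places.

18.12 hours

Wed: 06:07–12:26 = 6 h 19 min; less 60 min break → 5 h 19 min
Thu: 08:40–13:44 = 5 h 4 min; less 60 min break → 4 h 4 min
Fri: 10:41–20:25 = 9 h 44 min; less 60 min break → 8 h 44 min
Total: 5 h 19 min + 4 h 4 min + 8 h 44 min = 18 h 7 min.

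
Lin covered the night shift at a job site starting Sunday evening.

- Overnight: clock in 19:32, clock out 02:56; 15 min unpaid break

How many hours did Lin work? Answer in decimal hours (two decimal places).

7.15 hours

Overnight: 19:32 → midnight = 4 h 28 min; midnight → 02:56 = 2 h 56 min; span 7 h 24 min; less 15 min break → 7 h 9 min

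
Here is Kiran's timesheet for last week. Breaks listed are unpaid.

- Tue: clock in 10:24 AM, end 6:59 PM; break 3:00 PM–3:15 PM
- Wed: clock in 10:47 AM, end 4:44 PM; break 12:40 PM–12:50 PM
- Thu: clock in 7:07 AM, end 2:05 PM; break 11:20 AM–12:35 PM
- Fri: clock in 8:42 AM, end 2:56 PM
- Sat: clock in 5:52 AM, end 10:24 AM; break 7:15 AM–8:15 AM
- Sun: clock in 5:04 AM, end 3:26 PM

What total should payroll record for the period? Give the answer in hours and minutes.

39 h 58 min

Tue: 10:24 AM–6:59 PM = 8 h 35 min; less 15 min break → 8 h 20 min
Wed: 10:47 AM–4:44 PM = 5 h 57 min; less 10 min break → 5 h 47 min
Thu: 7:07 AM–2:05 PM = 6 h 58 min; less 75 min break → 5 h 43 min
Fri: 8:42 AM–2:56 PM = 6 h 14 min
Sat: 5:52 AM–10:24 AM = 4 h 32 min; less 60 min break → 3 h 32 min
Sun: 5:04 AM–3:26 PM = 10 h 22 min
Total: 8 h 20 min + 5 h 47 min + 5 h 43 min + 6 h 14 min + 3 h 32 min + 10 h 22 min = 39 h 58 min.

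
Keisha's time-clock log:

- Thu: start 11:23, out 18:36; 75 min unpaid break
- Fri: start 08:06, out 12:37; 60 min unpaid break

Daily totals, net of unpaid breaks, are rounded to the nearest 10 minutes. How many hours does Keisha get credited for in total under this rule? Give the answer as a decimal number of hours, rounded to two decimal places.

Thu: 11:23–18:36 = 7 h 13 min − 75 min = 5 h 58 min → rounds to 6 h 0 min
Fri: 08:06–12:37 = 4 h 31 min − 60 min = 3 h 31 min → rounds to 3 h 30 min
Total credited: 9 h 30 min.

9.50 hours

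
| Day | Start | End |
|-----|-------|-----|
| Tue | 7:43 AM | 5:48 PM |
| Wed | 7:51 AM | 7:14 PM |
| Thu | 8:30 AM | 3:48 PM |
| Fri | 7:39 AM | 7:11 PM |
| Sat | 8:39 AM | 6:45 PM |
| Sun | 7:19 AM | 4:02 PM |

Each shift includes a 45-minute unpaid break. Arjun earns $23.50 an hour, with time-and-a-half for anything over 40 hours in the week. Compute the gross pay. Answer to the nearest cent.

$1455.24

Tue: 7:43 AM–5:48 PM = 10 h 5 min; less 45 min break → 9 h 20 min
Wed: 7:51 AM–7:14 PM = 11 h 23 min; less 45 min break → 10 h 38 min
Thu: 8:30 AM–3:48 PM = 7 h 18 min; less 45 min break → 6 h 33 min
Fri: 7:39 AM–7:11 PM = 11 h 32 min; less 45 min break → 10 h 47 min
Sat: 8:39 AM–6:45 PM = 10 h 6 min; less 45 min break → 9 h 21 min
Sun: 7:19 AM–4:02 PM = 8 h 43 min; less 45 min break → 7 h 58 min
Total worked: 54 h 37 min = 3277 min.
Regular 40 h 0 min = 2400 min at $23.50/h; overtime 14 h 37 min = 877 min at $35.25/h.
Pay = (2400 × $23.50 + 877 × $35.25) ÷ 60 = $1455.24.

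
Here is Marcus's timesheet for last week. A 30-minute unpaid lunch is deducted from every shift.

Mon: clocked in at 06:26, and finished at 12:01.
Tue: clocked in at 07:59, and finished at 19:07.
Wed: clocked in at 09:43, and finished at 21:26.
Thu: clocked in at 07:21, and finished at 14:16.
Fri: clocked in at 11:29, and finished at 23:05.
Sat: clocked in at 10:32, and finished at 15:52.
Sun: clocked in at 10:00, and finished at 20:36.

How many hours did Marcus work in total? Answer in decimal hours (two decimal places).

59.38 hours

Mon: 06:26–12:01 = 5 h 35 min; less 30 min break → 5 h 5 min
Tue: 07:59–19:07 = 11 h 8 min; less 30 min break → 10 h 38 min
Wed: 09:43–21:26 = 11 h 43 min; less 30 min break → 11 h 13 min
Thu: 07:21–14:16 = 6 h 55 min; less 30 min break → 6 h 25 min
Fri: 11:29–23:05 = 11 h 36 min; less 30 min break → 11 h 6 min
Sat: 10:32–15:52 = 5 h 20 min; less 30 min break → 4 h 50 min
Sun: 10:00–20:36 = 10 h 36 min; less 30 min break → 10 h 6 min
Total: 5 h 5 min + 10 h 38 min + 11 h 13 min + 6 h 25 min + 11 h 6 min + 4 h 50 min + 10 h 6 min = 59 h 23 min.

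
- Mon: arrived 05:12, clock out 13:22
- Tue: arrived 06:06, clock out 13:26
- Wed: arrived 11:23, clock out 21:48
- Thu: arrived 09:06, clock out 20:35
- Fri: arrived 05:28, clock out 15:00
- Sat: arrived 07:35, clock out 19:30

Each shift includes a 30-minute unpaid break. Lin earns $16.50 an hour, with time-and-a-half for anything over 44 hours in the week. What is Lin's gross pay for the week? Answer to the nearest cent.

Mon: 05:12–13:22 = 8 h 10 min; less 30 min break → 7 h 40 min
Tue: 06:06–13:26 = 7 h 20 min; less 30 min break → 6 h 50 min
Wed: 11:23–21:48 = 10 h 25 min; less 30 min break → 9 h 55 min
Thu: 09:06–20:35 = 11 h 29 min; less 30 min break → 10 h 59 min
Fri: 05:28–15:00 = 9 h 32 min; less 30 min break → 9 h 2 min
Sat: 07:35–19:30 = 11 h 55 min; less 30 min break → 11 h 25 min
Total worked: 55 h 51 min = 3351 min.
Regular 44 h 0 min = 2640 min at $16.50/h; overtime 11 h 51 min = 711 min at $24.75/h.
Pay = (2640 × $16.50 + 711 × $24.75) ÷ 60 = $1019.29.

$1019.29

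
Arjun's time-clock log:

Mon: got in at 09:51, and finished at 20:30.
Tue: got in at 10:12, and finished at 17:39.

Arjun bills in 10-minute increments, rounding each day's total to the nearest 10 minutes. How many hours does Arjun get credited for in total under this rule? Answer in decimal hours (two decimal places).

Mon: 09:51–20:30 = 10 h 39 min → rounds to 10 h 40 min
Tue: 10:12–17:39 = 7 h 27 min → rounds to 7 h 30 min
Total credited: 18 h 10 min.

18.17 hours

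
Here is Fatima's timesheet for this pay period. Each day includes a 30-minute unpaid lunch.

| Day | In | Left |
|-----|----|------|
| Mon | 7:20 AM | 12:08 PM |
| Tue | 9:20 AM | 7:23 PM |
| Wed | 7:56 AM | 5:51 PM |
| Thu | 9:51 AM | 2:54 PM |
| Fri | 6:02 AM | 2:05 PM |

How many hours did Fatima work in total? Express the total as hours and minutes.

35 h 22 min

Mon: 7:20 AM–12:08 PM = 4 h 48 min; less 30 min break → 4 h 18 min
Tue: 9:20 AM–7:23 PM = 10 h 3 min; less 30 min break → 9 h 33 min
Wed: 7:56 AM–5:51 PM = 9 h 55 min; less 30 min break → 9 h 25 min
Thu: 9:51 AM–2:54 PM = 5 h 3 min; less 30 min break → 4 h 33 min
Fri: 6:02 AM–2:05 PM = 8 h 3 min; less 30 min break → 7 h 33 min
Total: 4 h 18 min + 9 h 33 min + 9 h 25 min + 4 h 33 min + 7 h 33 min = 35 h 22 min.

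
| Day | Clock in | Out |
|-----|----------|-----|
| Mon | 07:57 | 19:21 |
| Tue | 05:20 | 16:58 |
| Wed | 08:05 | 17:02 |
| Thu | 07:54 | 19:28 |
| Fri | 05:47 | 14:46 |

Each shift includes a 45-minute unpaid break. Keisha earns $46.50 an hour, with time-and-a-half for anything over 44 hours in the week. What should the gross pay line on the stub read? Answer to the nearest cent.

$2379.64

Mon: 07:57–19:21 = 11 h 24 min; less 45 min break → 10 h 39 min
Tue: 05:20–16:58 = 11 h 38 min; less 45 min break → 10 h 53 min
Wed: 08:05–17:02 = 8 h 57 min; less 45 min break → 8 h 12 min
Thu: 07:54–19:28 = 11 h 34 min; less 45 min break → 10 h 49 min
Fri: 05:47–14:46 = 8 h 59 min; less 45 min break → 8 h 14 min
Total worked: 48 h 47 min = 2927 min.
Regular 44 h 0 min = 2640 min at $46.50/h; overtime 4 h 47 min = 287 min at $69.75/h.
Pay = (2640 × $46.50 + 287 × $69.75) ÷ 60 = $2379.64.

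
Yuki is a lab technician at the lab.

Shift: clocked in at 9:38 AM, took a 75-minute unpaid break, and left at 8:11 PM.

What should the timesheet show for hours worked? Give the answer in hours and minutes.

9 h 18 min

Shift: 9:38 AM–8:11 PM = 10 h 33 min; less 75 min break → 9 h 18 min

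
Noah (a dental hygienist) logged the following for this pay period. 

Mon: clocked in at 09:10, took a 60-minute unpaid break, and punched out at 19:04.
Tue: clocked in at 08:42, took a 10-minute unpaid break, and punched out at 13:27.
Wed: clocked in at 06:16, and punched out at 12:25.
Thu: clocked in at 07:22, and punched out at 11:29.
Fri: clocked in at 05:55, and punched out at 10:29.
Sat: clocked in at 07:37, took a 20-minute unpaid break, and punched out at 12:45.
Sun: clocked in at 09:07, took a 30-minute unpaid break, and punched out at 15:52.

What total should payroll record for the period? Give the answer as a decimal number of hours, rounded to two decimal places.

39.37 hours

Mon: 09:10–19:04 = 9 h 54 min; less 60 min break → 8 h 54 min
Tue: 08:42–13:27 = 4 h 45 min; less 10 min break → 4 h 35 min
Wed: 06:16–12:25 = 6 h 9 min
Thu: 07:22–11:29 = 4 h 7 min
Fri: 05:55–10:29 = 4 h 34 min
Sat: 07:37–12:45 = 5 h 8 min; less 20 min break → 4 h 48 min
Sun: 09:07–15:52 = 6 h 45 min; less 30 min break → 6 h 15 min
Total: 8 h 54 min + 4 h 35 min + 6 h 9 min + 4 h 7 min + 4 h 34 min + 4 h 48 min + 6 h 15 min = 39 h 22 min.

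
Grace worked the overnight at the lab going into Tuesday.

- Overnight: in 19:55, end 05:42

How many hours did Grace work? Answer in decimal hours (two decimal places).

Overnight: 19:55 → midnight = 4 h 5 min; midnight → 05:42 = 5 h 42 min; span 9 h 47 min

9.78 hours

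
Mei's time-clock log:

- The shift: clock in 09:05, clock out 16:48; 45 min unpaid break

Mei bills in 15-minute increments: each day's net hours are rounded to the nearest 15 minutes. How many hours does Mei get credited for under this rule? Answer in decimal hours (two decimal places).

7.00 hours

The shift: 09:05–16:48 = 7 h 43 min − 45 min = 6 h 58 min → rounds to 7 h 0 min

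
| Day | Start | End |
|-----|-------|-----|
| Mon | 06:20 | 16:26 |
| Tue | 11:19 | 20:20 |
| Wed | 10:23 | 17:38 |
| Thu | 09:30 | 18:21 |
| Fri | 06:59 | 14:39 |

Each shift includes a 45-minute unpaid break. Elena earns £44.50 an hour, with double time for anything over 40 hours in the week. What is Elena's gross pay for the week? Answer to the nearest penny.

Mon: 06:20–16:26 = 10 h 6 min; less 45 min break → 9 h 21 min
Tue: 11:19–20:20 = 9 h 1 min; less 45 min break → 8 h 16 min
Wed: 10:23–17:38 = 7 h 15 min; less 45 min break → 6 h 30 min
Thu: 09:30–18:21 = 8 h 51 min; less 45 min break → 8 h 6 min
Fri: 06:59–14:39 = 7 h 40 min; less 45 min break → 6 h 55 min
Total worked: 39 h 8 min = 2348 min.
Regular 39 h 8 min = 2348 min at £44.50/h; overtime 0 h 0 min = 0 min at £89.00/h.
Pay = (2348 × £44.50 + 0 × £89.00) ÷ 60 = £1741.43.

£1741.43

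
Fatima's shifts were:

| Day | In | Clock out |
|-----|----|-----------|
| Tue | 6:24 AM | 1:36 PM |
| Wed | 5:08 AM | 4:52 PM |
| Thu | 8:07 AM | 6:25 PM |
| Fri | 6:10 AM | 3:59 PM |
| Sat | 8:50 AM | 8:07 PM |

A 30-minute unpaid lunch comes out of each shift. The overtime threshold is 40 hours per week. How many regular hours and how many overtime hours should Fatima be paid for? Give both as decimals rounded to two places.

Tue: 6:24 AM–1:36 PM = 7 h 12 min; less 30 min break → 6 h 42 min
Wed: 5:08 AM–4:52 PM = 11 h 44 min; less 30 min break → 11 h 14 min
Thu: 8:07 AM–6:25 PM = 10 h 18 min; less 30 min break → 9 h 48 min
Fri: 6:10 AM–3:59 PM = 9 h 49 min; less 30 min break → 9 h 19 min
Sat: 8:50 AM–8:07 PM = 11 h 17 min; less 30 min break → 10 h 47 min
Total worked: 47 h 50 min = 47.83 h.
Threshold 40 h → overtime 7 h 50 min, regular 40 h 0 min.

Regular 40.00 hours, overtime 7.83 hours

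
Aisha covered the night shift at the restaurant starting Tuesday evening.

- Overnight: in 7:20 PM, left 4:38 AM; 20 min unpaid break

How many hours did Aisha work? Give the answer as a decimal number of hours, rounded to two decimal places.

8.97 hours

Overnight: 7:20 PM → midnight = 4 h 40 min; midnight → 4:38 AM = 4 h 38 min; span 9 h 18 min; less 20 min break → 8 h 58 min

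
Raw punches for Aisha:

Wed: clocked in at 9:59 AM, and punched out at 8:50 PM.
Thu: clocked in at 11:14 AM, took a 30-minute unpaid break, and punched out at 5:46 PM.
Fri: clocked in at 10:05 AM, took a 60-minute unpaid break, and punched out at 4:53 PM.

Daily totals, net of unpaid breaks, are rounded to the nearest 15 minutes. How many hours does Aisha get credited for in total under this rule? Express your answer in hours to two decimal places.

22.50 hours

Wed: 9:59 AM–8:50 PM = 10 h 51 min → rounds to 10 h 45 min
Thu: 11:14 AM–5:46 PM = 6 h 32 min − 30 min = 6 h 2 min → rounds to 6 h 0 min
Fri: 10:05 AM–4:53 PM = 6 h 48 min − 60 min = 5 h 48 min → rounds to 5 h 45 min
Total credited: 22 h 30 min.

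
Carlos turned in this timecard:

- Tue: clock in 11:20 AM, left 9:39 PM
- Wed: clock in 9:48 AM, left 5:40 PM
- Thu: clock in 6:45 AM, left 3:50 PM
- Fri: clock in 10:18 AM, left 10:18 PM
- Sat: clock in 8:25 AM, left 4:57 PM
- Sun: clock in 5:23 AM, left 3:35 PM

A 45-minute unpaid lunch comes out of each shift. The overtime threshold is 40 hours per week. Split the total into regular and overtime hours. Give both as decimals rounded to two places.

Regular 40.00 hours, overtime 13.50 hours

Tue: 11:20 AM–9:39 PM = 10 h 19 min; less 45 min break → 9 h 34 min
Wed: 9:48 AM–5:40 PM = 7 h 52 min; less 45 min break → 7 h 7 min
Thu: 6:45 AM–3:50 PM = 9 h 5 min; less 45 min break → 8 h 20 min
Fri: 10:18 AM–10:18 PM = 12 h 0 min; less 45 min break → 11 h 15 min
Sat: 8:25 AM–4:57 PM = 8 h 32 min; less 45 min break → 7 h 47 min
Sun: 5:23 AM–3:35 PM = 10 h 12 min; less 45 min break → 9 h 27 min
Total worked: 53 h 30 min = 53.50 h.
Threshold 40 h → overtime 13 h 30 min, regular 40 h 0 min.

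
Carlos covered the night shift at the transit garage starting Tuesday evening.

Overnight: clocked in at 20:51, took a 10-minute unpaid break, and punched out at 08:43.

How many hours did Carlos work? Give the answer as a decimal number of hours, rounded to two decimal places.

Overnight: 20:51 → midnight = 3 h 9 min; midnight → 08:43 = 8 h 43 min; span 11 h 52 min; less 10 min break → 11 h 42 min

11.70 hours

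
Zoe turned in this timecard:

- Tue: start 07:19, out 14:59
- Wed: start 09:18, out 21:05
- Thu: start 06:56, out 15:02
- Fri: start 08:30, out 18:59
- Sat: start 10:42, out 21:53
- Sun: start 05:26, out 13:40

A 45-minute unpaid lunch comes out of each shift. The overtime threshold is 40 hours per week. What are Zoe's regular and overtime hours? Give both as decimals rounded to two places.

Tue: 07:19–14:59 = 7 h 40 min; less 45 min break → 6 h 55 min
Wed: 09:18–21:05 = 11 h 47 min; less 45 min break → 11 h 2 min
Thu: 06:56–15:02 = 8 h 6 min; less 45 min break → 7 h 21 min
Fri: 08:30–18:59 = 10 h 29 min; less 45 min break → 9 h 44 min
Sat: 10:42–21:53 = 11 h 11 min; less 45 min break → 10 h 26 min
Sun: 05:26–13:40 = 8 h 14 min; less 45 min break → 7 h 29 min
Total worked: 52 h 57 min = 52.95 h.
Threshold 40 h → overtime 12 h 57 min, regular 40 h 0 min.

Regular 40.00 hours, overtime 12.95 hours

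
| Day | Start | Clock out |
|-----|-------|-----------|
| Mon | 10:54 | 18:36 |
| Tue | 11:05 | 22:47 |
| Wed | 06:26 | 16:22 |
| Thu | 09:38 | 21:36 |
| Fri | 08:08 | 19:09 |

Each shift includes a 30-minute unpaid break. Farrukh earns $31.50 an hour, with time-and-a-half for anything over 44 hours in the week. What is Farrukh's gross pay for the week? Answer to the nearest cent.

$1660.84

Mon: 10:54–18:36 = 7 h 42 min; less 30 min break → 7 h 12 min
Tue: 11:05–22:47 = 11 h 42 min; less 30 min break → 11 h 12 min
Wed: 06:26–16:22 = 9 h 56 min; less 30 min break → 9 h 26 min
Thu: 09:38–21:36 = 11 h 58 min; less 30 min break → 11 h 28 min
Fri: 08:08–19:09 = 11 h 1 min; less 30 min break → 10 h 31 min
Total worked: 49 h 49 min = 2989 min.
Regular 44 h 0 min = 2640 min at $31.50/h; overtime 5 h 49 min = 349 min at $47.25/h.
Pay = (2640 × $31.50 + 349 × $47.25) ÷ 60 = $1660.84.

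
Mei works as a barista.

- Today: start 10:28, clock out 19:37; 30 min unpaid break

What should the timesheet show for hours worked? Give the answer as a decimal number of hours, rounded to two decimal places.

Today: 10:28–19:37 = 9 h 9 min; less 30 min break → 8 h 39 min

8.65 hours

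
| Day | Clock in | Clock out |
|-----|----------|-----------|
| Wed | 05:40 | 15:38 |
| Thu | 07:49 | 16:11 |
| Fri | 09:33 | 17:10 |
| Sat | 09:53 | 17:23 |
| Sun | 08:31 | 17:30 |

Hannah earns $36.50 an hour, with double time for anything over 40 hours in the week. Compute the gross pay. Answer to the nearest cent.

$1637.63

Wed: 05:40–15:38 = 9 h 58 min
Thu: 07:49–16:11 = 8 h 22 min
Fri: 09:33–17:10 = 7 h 37 min
Sat: 09:53–17:23 = 7 h 30 min
Sun: 08:31–17:30 = 8 h 59 min
Total worked: 42 h 26 min = 2546 min.
Regular 40 h 0 min = 2400 min at $36.50/h; overtime 2 h 26 min = 146 min at $73.00/h.
Pay = (2400 × $36.50 + 146 × $73.00) ÷ 60 = $1637.63.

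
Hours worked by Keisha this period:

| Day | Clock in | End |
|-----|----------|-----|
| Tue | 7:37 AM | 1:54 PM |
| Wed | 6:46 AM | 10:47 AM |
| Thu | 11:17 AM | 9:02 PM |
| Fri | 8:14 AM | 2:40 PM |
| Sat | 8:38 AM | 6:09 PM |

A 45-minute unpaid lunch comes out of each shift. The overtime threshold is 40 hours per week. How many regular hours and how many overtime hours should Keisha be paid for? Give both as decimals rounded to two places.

Regular 32.25 hours, overtime 0.00 hours

Tue: 7:37 AM–1:54 PM = 6 h 17 min; less 45 min break → 5 h 32 min
Wed: 6:46 AM–10:47 AM = 4 h 1 min; less 45 min break → 3 h 16 min
Thu: 11:17 AM–9:02 PM = 9 h 45 min; less 45 min break → 9 h 0 min
Fri: 8:14 AM–2:40 PM = 6 h 26 min; less 45 min break → 5 h 41 min
Sat: 8:38 AM–6:09 PM = 9 h 31 min; less 45 min break → 8 h 46 min
Total worked: 32 h 15 min = 32.25 h.
Threshold 40 h → overtime 0 h 0 min, regular 32 h 15 min.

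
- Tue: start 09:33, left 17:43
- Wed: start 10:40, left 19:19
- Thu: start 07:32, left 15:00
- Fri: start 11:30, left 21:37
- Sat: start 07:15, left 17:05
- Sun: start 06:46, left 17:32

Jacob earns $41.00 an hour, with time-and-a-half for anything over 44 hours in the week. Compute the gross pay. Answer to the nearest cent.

$2480.50

Tue: 09:33–17:43 = 8 h 10 min
Wed: 10:40–19:19 = 8 h 39 min
Thu: 07:32–15:00 = 7 h 28 min
Fri: 11:30–21:37 = 10 h 7 min
Sat: 07:15–17:05 = 9 h 50 min
Sun: 06:46–17:32 = 10 h 46 min
Total worked: 55 h 0 min = 3300 min.
Regular 44 h 0 min = 2640 min at $41.00/h; overtime 11 h 0 min = 660 min at $61.50/h.
Pay = (2640 × $41.00 + 660 × $61.50) ÷ 60 = $2480.50.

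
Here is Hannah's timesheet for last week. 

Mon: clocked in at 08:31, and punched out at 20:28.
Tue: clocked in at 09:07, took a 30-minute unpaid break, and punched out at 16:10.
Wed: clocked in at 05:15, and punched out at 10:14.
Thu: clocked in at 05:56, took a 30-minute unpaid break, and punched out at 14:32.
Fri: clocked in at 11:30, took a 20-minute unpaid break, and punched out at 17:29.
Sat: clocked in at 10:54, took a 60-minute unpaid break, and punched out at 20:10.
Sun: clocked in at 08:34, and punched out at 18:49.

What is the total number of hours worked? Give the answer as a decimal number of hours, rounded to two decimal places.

Mon: 08:31–20:28 = 11 h 57 min
Tue: 09:07–16:10 = 7 h 3 min; less 30 min break → 6 h 33 min
Wed: 05:15–10:14 = 4 h 59 min
Thu: 05:56–14:32 = 8 h 36 min; less 30 min break → 8 h 6 min
Fri: 11:30–17:29 = 5 h 59 min; less 20 min break → 5 h 39 min
Sat: 10:54–20:10 = 9 h 16 min; less 60 min break → 8 h 16 min
Sun: 08:34–18:49 = 10 h 15 min
Total: 11 h 57 min + 6 h 33 min + 4 h 59 min + 8 h 6 min + 5 h 39 min + 8 h 16 min + 10 h 15 min = 55 h 45 min.

55.75 hours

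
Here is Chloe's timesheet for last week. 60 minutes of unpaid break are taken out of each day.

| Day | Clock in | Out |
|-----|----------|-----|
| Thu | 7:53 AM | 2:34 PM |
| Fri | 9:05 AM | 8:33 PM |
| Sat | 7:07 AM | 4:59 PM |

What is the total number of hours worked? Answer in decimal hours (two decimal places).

Thu: 7:53 AM–2:34 PM = 6 h 41 min; less 60 min break → 5 h 41 min
Fri: 9:05 AM–8:33 PM = 11 h 28 min; less 60 min break → 10 h 28 min
Sat: 7:07 AM–4:59 PM = 9 h 52 min; less 60 min break → 8 h 52 min
Total: 5 h 41 min + 10 h 28 min + 8 h 52 min = 25 h 1 min.

25.02 hours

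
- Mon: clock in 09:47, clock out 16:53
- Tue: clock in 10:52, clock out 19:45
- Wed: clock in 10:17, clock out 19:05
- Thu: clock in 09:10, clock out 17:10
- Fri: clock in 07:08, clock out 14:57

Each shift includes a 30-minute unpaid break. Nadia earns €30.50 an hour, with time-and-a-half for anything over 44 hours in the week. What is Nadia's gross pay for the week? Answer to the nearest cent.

€1162.05

Mon: 09:47–16:53 = 7 h 6 min; less 30 min break → 6 h 36 min
Tue: 10:52–19:45 = 8 h 53 min; less 30 min break → 8 h 23 min
Wed: 10:17–19:05 = 8 h 48 min; less 30 min break → 8 h 18 min
Thu: 09:10–17:10 = 8 h 0 min; less 30 min break → 7 h 30 min
Fri: 07:08–14:57 = 7 h 49 min; less 30 min break → 7 h 19 min
Total worked: 38 h 6 min = 2286 min.
Regular 38 h 6 min = 2286 min at €30.50/h; overtime 0 h 0 min = 0 min at €45.75/h.
Pay = (2286 × €30.50 + 0 × €45.75) ÷ 60 = €1162.05.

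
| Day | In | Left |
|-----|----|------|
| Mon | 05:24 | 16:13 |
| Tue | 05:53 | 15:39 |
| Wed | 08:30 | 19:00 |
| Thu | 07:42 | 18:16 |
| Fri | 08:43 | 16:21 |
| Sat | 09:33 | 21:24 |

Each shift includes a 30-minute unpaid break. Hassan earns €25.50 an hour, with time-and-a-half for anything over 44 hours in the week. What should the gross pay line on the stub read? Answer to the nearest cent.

Mon: 05:24–16:13 = 10 h 49 min; less 30 min break → 10 h 19 min
Tue: 05:53–15:39 = 9 h 46 min; less 30 min break → 9 h 16 min
Wed: 08:30–19:00 = 10 h 30 min; less 30 min break → 10 h 0 min
Thu: 07:42–18:16 = 10 h 34 min; less 30 min break → 10 h 4 min
Fri: 08:43–16:21 = 7 h 38 min; less 30 min break → 7 h 8 min
Sat: 09:33–21:24 = 11 h 51 min; less 30 min break → 11 h 21 min
Total worked: 58 h 8 min = 3488 min.
Regular 44 h 0 min = 2640 min at €25.50/h; overtime 14 h 8 min = 848 min at €38.25/h.
Pay = (2640 × €25.50 + 848 × €38.25) ÷ 60 = €1662.60.

€1662.60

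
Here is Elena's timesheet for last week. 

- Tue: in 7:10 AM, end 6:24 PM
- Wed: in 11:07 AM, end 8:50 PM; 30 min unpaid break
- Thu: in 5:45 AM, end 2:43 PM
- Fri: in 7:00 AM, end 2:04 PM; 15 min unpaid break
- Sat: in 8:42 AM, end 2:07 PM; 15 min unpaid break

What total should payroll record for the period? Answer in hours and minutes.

41 h 24 min

Tue: 7:10 AM–6:24 PM = 11 h 14 min
Wed: 11:07 AM–8:50 PM = 9 h 43 min; less 30 min break → 9 h 13 min
Thu: 5:45 AM–2:43 PM = 8 h 58 min
Fri: 7:00 AM–2:04 PM = 7 h 4 min; less 15 min break → 6 h 49 min
Sat: 8:42 AM–2:07 PM = 5 h 25 min; less 15 min break → 5 h 10 min
Total: 11 h 14 min + 9 h 13 min + 8 h 58 min + 6 h 49 min + 5 h 10 min = 41 h 24 min.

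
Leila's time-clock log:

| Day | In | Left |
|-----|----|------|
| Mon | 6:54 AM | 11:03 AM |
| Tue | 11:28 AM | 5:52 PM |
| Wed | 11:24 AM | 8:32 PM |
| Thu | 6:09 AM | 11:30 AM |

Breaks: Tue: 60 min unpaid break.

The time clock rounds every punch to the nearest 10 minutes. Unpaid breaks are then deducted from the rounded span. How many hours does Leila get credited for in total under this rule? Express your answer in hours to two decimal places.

Mon: in 6:54 AM→6:50 AM, out 11:03 AM→11:00 AM; 4 h 10 min
Tue: in 11:28 AM→11:30 AM, out 5:52 PM→5:50 PM; 6 h 20 min − 60 min = 5 h 20 min
Wed: in 11:24 AM→11:20 AM, out 8:32 PM→8:30 PM; 9 h 10 min
Thu: in 6:09 AM→6:10 AM, out 11:30 AM→11:30 AM; 5 h 20 min
Total credited: 24 h 0 min.

24.00 hours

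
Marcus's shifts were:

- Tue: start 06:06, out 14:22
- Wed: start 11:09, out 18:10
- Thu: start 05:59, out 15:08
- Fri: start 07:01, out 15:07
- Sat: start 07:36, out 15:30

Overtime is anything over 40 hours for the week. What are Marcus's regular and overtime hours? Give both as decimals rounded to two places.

Regular 40.00 hours, overtime 0.43 hours

Tue: 06:06–14:22 = 8 h 16 min
Wed: 11:09–18:10 = 7 h 1 min
Thu: 05:59–15:08 = 9 h 9 min
Fri: 07:01–15:07 = 8 h 6 min
Sat: 07:36–15:30 = 7 h 54 min
Total worked: 40 h 26 min = 40.43 h.
Threshold 40 h → overtime 0 h 26 min, regular 40 h 0 min.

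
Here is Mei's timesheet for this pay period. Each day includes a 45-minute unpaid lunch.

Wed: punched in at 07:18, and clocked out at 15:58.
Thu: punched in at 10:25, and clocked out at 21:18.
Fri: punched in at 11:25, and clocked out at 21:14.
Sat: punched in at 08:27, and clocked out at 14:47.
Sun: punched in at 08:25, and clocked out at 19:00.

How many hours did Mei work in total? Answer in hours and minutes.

Wed: 07:18–15:58 = 8 h 40 min; less 45 min break → 7 h 55 min
Thu: 10:25–21:18 = 10 h 53 min; less 45 min break → 10 h 8 min
Fri: 11:25–21:14 = 9 h 49 min; less 45 min break → 9 h 4 min
Sat: 08:27–14:47 = 6 h 20 min; less 45 min break → 5 h 35 min
Sun: 08:25–19:00 = 10 h 35 min; less 45 min break → 9 h 50 min
Total: 7 h 55 min + 10 h 8 min + 9 h 4 min + 5 h 35 min + 9 h 50 min = 42 h 32 min.

42 h 32 min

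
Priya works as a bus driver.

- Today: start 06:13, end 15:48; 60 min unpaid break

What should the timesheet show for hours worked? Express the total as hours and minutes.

8 h 35 min

Today: 06:13–15:48 = 9 h 35 min; less 60 min break → 8 h 35 min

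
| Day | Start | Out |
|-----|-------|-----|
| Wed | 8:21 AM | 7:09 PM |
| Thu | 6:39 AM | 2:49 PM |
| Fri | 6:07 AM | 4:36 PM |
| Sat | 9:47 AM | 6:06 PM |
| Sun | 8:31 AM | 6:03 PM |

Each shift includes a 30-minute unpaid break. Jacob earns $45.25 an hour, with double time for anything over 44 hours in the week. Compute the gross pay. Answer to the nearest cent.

$2063.40

Wed: 8:21 AM–7:09 PM = 10 h 48 min; less 30 min break → 10 h 18 min
Thu: 6:39 AM–2:49 PM = 8 h 10 min; less 30 min break → 7 h 40 min
Fri: 6:07 AM–4:36 PM = 10 h 29 min; less 30 min break → 9 h 59 min
Sat: 9:47 AM–6:06 PM = 8 h 19 min; less 30 min break → 7 h 49 min
Sun: 8:31 AM–6:03 PM = 9 h 32 min; less 30 min break → 9 h 2 min
Total worked: 44 h 48 min = 2688 min.
Regular 44 h 0 min = 2640 min at $45.25/h; overtime 0 h 48 min = 48 min at $90.50/h.
Pay = (2640 × $45.25 + 48 × $90.50) ÷ 60 = $2063.40.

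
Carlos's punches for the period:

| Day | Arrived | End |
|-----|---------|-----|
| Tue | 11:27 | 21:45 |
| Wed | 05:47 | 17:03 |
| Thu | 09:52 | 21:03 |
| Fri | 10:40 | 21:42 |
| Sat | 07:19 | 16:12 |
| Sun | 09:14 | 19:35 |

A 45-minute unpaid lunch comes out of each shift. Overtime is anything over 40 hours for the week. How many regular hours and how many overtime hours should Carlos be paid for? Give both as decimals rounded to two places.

Regular 40.00 hours, overtime 18.52 hours

Tue: 11:27–21:45 = 10 h 18 min; less 45 min break → 9 h 33 min
Wed: 05:47–17:03 = 11 h 16 min; less 45 min break → 10 h 31 min
Thu: 09:52–21:03 = 11 h 11 min; less 45 min break → 10 h 26 min
Fri: 10:40–21:42 = 11 h 2 min; less 45 min break → 10 h 17 min
Sat: 07:19–16:12 = 8 h 53 min; less 45 min break → 8 h 8 min
Sun: 09:14–19:35 = 10 h 21 min; less 45 min break → 9 h 36 min
Total worked: 58 h 31 min = 58.52 h.
Threshold 40 h → overtime 18 h 31 min, regular 40 h 0 min.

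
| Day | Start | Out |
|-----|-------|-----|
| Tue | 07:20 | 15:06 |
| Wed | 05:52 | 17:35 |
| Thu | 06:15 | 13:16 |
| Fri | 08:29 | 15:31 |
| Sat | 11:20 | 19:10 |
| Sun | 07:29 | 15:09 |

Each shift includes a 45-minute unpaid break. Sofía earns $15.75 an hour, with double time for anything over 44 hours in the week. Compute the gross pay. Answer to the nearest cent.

$709.80

Tue: 07:20–15:06 = 7 h 46 min; less 45 min break → 7 h 1 min
Wed: 05:52–17:35 = 11 h 43 min; less 45 min break → 10 h 58 min
Thu: 06:15–13:16 = 7 h 1 min; less 45 min break → 6 h 16 min
Fri: 08:29–15:31 = 7 h 2 min; less 45 min break → 6 h 17 min
Sat: 11:20–19:10 = 7 h 50 min; less 45 min break → 7 h 5 min
Sun: 07:29–15:09 = 7 h 40 min; less 45 min break → 6 h 55 min
Total worked: 44 h 32 min = 2672 min.
Regular 44 h 0 min = 2640 min at $15.75/h; overtime 0 h 32 min = 32 min at $31.50/h.
Pay = (2640 × $15.75 + 32 × $31.50) ÷ 60 = $709.80.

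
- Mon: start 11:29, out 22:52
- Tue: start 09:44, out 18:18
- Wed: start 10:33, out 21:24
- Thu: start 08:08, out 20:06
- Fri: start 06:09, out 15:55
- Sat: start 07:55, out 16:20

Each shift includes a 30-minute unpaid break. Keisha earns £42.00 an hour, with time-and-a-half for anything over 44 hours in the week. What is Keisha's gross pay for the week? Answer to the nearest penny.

£2726.85

Mon: 11:29–22:52 = 11 h 23 min; less 30 min break → 10 h 53 min
Tue: 09:44–18:18 = 8 h 34 min; less 30 min break → 8 h 4 min
Wed: 10:33–21:24 = 10 h 51 min; less 30 min break → 10 h 21 min
Thu: 08:08–20:06 = 11 h 58 min; less 30 min break → 11 h 28 min
Fri: 06:09–15:55 = 9 h 46 min; less 30 min break → 9 h 16 min
Sat: 07:55–16:20 = 8 h 25 min; less 30 min break → 7 h 55 min
Total worked: 57 h 57 min = 3477 min.
Regular 44 h 0 min = 2640 min at £42.00/h; overtime 13 h 57 min = 837 min at £63.00/h.
Pay = (2640 × £42.00 + 837 × £63.00) ÷ 60 = £2726.85.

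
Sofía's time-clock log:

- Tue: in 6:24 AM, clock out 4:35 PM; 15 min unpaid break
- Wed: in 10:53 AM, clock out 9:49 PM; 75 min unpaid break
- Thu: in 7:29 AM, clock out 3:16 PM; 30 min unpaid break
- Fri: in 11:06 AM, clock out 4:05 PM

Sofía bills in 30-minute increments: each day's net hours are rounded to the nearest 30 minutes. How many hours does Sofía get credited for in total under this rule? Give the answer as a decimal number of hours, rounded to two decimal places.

32.00 hours

Tue: 6:24 AM–4:35 PM = 10 h 11 min − 15 min = 9 h 56 min → rounds to 10 h 0 min
Wed: 10:53 AM–9:49 PM = 10 h 56 min − 75 min = 9 h 41 min → rounds to 9 h 30 min
Thu: 7:29 AM–3:16 PM = 7 h 47 min − 30 min = 7 h 17 min → rounds to 7 h 30 min
Fri: 11:06 AM–4:05 PM = 4 h 59 min → rounds to 5 h 0 min
Total credited: 32 h 0 min.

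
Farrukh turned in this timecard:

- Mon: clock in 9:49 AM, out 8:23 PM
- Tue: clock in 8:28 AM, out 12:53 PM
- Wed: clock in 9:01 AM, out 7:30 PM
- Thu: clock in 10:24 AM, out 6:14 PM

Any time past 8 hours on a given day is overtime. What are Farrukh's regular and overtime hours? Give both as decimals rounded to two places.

Mon: 9:49 AM–8:23 PM = 10 h 34 min
Tue: 8:28 AM–12:53 PM = 4 h 25 min
Wed: 9:01 AM–7:30 PM = 10 h 29 min
Thu: 10:24 AM–6:14 PM = 7 h 50 min
Mon reg 8 h 0 min / OT 2 h 34 min; Tue reg 4 h 25 min / OT 0 h 0 min; Wed reg 8 h 0 min / OT 2 h 29 min; Thu reg 7 h 50 min / OT 0 h 0 min.
Totals: regular 28 h 15 min, overtime 5 h 3 min.

Regular 28.25 hours, overtime 5.05 hours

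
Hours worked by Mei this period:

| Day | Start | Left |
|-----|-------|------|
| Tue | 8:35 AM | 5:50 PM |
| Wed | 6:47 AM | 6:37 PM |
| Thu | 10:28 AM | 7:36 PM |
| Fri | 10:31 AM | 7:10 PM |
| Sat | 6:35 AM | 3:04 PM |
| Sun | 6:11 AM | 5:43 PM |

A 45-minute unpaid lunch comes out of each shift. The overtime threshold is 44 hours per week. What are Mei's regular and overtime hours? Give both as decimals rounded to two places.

Regular 44.00 hours, overtime 10.38 hours

Tue: 8:35 AM–5:50 PM = 9 h 15 min; less 45 min break → 8 h 30 min
Wed: 6:47 AM–6:37 PM = 11 h 50 min; less 45 min break → 11 h 5 min
Thu: 10:28 AM–7:36 PM = 9 h 8 min; less 45 min break → 8 h 23 min
Fri: 10:31 AM–7:10 PM = 8 h 39 min; less 45 min break → 7 h 54 min
Sat: 6:35 AM–3:04 PM = 8 h 29 min; less 45 min break → 7 h 44 min
Sun: 6:11 AM–5:43 PM = 11 h 32 min; less 45 min break → 10 h 47 min
Total worked: 54 h 23 min = 54.38 h.
Threshold 44 h → overtime 10 h 23 min, regular 44 h 0 min.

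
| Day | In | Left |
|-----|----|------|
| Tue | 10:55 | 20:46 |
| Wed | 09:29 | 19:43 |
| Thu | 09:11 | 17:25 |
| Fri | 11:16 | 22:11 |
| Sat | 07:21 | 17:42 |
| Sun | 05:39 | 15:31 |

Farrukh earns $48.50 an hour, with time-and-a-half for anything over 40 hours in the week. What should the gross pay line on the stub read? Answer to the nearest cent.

$3354.99

Tue: 10:55–20:46 = 9 h 51 min
Wed: 09:29–19:43 = 10 h 14 min
Thu: 09:11–17:25 = 8 h 14 min
Fri: 11:16–22:11 = 10 h 55 min
Sat: 07:21–17:42 = 10 h 21 min
Sun: 05:39–15:31 = 9 h 52 min
Total worked: 59 h 27 min = 3567 min.
Regular 40 h 0 min = 2400 min at $48.50/h; overtime 19 h 27 min = 1167 min at $72.75/h.
Pay = (2400 × $48.50 + 1167 × $72.75) ÷ 60 = $3354.99.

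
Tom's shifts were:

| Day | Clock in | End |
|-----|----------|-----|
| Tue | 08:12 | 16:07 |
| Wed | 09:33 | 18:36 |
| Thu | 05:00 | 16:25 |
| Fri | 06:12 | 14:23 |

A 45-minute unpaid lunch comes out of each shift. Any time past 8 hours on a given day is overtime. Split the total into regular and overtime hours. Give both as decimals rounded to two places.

Regular 30.60 hours, overtime 2.97 hours

Tue: 08:12–16:07 = 7 h 55 min; less 45 min break → 7 h 10 min
Wed: 09:33–18:36 = 9 h 3 min; less 45 min break → 8 h 18 min
Thu: 05:00–16:25 = 11 h 25 min; less 45 min break → 10 h 40 min
Fri: 06:12–14:23 = 8 h 11 min; less 45 min break → 7 h 26 min
Tue reg 7 h 10 min / OT 0 h 0 min; Wed reg 8 h 0 min / OT 0 h 18 min; Thu reg 8 h 0 min / OT 2 h 40 min; Fri reg 7 h 26 min / OT 0 h 0 min.
Totals: regular 30 h 36 min, overtime 2 h 58 min.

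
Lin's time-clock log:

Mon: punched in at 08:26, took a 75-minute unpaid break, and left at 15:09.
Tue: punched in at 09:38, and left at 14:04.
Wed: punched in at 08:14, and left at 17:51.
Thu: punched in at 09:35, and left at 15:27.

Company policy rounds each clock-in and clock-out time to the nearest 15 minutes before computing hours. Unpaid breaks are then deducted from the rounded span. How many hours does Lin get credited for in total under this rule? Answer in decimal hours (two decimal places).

Mon: in 08:26→08:30, out 15:09→15:15; 6 h 45 min − 75 min = 5 h 30 min
Tue: in 09:38→09:45, out 14:04→14:00; 4 h 15 min
Wed: in 08:14→08:15, out 17:51→17:45; 9 h 30 min
Thu: in 09:35→09:30, out 15:27→15:30; 6 h 0 min
Total credited: 25 h 15 min.

25.25 hours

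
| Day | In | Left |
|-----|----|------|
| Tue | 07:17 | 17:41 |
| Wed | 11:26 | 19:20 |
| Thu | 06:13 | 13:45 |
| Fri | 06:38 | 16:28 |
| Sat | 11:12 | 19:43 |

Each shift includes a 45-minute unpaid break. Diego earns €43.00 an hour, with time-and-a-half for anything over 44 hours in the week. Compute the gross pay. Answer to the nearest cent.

€1738.63

Tue: 07:17–17:41 = 10 h 24 min; less 45 min break → 9 h 39 min
Wed: 11:26–19:20 = 7 h 54 min; less 45 min break → 7 h 9 min
Thu: 06:13–13:45 = 7 h 32 min; less 45 min break → 6 h 47 min
Fri: 06:38–16:28 = 9 h 50 min; less 45 min break → 9 h 5 min
Sat: 11:12–19:43 = 8 h 31 min; less 45 min break → 7 h 46 min
Total worked: 40 h 26 min = 2426 min.
Regular 40 h 26 min = 2426 min at €43.00/h; overtime 0 h 0 min = 0 min at €64.50/h.
Pay = (2426 × €43.00 + 0 × €64.50) ÷ 60 = €1738.63.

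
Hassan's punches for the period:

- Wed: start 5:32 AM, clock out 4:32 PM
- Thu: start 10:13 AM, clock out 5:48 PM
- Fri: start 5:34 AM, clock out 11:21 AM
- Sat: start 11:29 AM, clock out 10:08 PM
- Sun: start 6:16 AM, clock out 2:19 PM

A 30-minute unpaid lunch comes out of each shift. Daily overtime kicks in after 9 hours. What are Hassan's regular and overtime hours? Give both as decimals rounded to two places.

Wed: 5:32 AM–4:32 PM = 11 h 0 min; less 30 min break → 10 h 30 min
Thu: 10:13 AM–5:48 PM = 7 h 35 min; less 30 min break → 7 h 5 min
Fri: 5:34 AM–11:21 AM = 5 h 47 min; less 30 min break → 5 h 17 min
Sat: 11:29 AM–10:08 PM = 10 h 39 min; less 30 min break → 10 h 9 min
Sun: 6:16 AM–2:19 PM = 8 h 3 min; less 30 min break → 7 h 33 min
Wed reg 9 h 0 min / OT 1 h 30 min; Thu reg 7 h 5 min / OT 0 h 0 min; Fri reg 5 h 17 min / OT 0 h 0 min; Sat reg 9 h 0 min / OT 1 h 9 min; Sun reg 7 h 33 min / OT 0 h 0 min.
Totals: regular 37 h 55 min, overtime 2 h 39 min.

Regular 37.92 hours, overtime 2.65 hours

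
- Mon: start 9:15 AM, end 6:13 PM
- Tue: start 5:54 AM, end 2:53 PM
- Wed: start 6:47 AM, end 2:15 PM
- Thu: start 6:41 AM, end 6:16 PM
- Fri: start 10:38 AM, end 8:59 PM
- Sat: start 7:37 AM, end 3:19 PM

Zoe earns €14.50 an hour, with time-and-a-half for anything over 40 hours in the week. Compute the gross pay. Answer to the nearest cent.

€907.34

Mon: 9:15 AM–6:13 PM = 8 h 58 min
Tue: 5:54 AM–2:53 PM = 8 h 59 min
Wed: 6:47 AM–2:15 PM = 7 h 28 min
Thu: 6:41 AM–6:16 PM = 11 h 35 min
Fri: 10:38 AM–8:59 PM = 10 h 21 min
Sat: 7:37 AM–3:19 PM = 7 h 42 min
Total worked: 55 h 3 min = 3303 min.
Regular 40 h 0 min = 2400 min at €14.50/h; overtime 15 h 3 min = 903 min at €21.75/h.
Pay = (2400 × €14.50 + 903 × €21.75) ÷ 60 = €907.34.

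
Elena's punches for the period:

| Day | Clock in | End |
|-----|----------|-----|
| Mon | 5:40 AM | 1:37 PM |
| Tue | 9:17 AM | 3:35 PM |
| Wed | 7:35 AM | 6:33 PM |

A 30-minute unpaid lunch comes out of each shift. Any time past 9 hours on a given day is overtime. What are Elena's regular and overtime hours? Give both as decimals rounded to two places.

Regular 22.25 hours, overtime 1.47 hours

Mon: 5:40 AM–1:37 PM = 7 h 57 min; less 30 min break → 7 h 27 min
Tue: 9:17 AM–3:35 PM = 6 h 18 min; less 30 min break → 5 h 48 min
Wed: 7:35 AM–6:33 PM = 10 h 58 min; less 30 min break → 10 h 28 min
Mon reg 7 h 27 min / OT 0 h 0 min; Tue reg 5 h 48 min / OT 0 h 0 min; Wed reg 9 h 0 min / OT 1 h 28 min.
Totals: regular 22 h 15 min, overtime 1 h 28 min.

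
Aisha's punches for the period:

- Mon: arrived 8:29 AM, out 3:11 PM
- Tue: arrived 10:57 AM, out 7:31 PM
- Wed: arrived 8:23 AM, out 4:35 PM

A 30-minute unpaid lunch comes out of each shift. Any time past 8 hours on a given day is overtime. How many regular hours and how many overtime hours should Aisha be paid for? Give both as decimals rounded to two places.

Mon: 8:29 AM–3:11 PM = 6 h 42 min; less 30 min break → 6 h 12 min
Tue: 10:57 AM–7:31 PM = 8 h 34 min; less 30 min break → 8 h 4 min
Wed: 8:23 AM–4:35 PM = 8 h 12 min; less 30 min break → 7 h 42 min
Mon reg 6 h 12 min / OT 0 h 0 min; Tue reg 8 h 0 min / OT 0 h 4 min; Wed reg 7 h 42 min / OT 0 h 0 min.
Totals: regular 21 h 54 min, overtime 0 h 4 min.

Regular 21.90 hours, overtime 0.07 hours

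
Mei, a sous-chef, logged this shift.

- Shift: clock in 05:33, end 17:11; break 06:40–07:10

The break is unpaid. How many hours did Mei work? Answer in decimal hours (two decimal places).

Shift: 05:33–17:11 = 11 h 38 min; less 30 min break → 11 h 8 min

11.13 hours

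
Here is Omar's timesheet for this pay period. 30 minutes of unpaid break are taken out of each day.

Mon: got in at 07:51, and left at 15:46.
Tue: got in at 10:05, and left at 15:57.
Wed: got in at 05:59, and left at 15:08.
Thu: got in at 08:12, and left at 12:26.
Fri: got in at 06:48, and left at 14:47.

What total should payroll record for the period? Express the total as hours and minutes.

32 h 39 min

Mon: 07:51–15:46 = 7 h 55 min; less 30 min break → 7 h 25 min
Tue: 10:05–15:57 = 5 h 52 min; less 30 min break → 5 h 22 min
Wed: 05:59–15:08 = 9 h 9 min; less 30 min break → 8 h 39 min
Thu: 08:12–12:26 = 4 h 14 min; less 30 min break → 3 h 44 min
Fri: 06:48–14:47 = 7 h 59 min; less 30 min break → 7 h 29 min
Total: 7 h 25 min + 5 h 22 min + 8 h 39 min + 3 h 44 min + 7 h 29 min = 32 h 39 min.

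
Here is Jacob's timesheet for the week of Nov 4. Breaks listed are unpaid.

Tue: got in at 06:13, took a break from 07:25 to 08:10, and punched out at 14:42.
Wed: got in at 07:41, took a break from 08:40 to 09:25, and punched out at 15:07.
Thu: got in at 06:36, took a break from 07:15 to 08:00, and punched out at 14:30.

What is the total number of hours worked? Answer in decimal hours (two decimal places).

Tue: 06:13–14:42 = 8 h 29 min; less 45 min break → 7 h 44 min
Wed: 07:41–15:07 = 7 h 26 min; less 45 min break → 6 h 41 min
Thu: 06:36–14:30 = 7 h 54 min; less 45 min break → 7 h 9 min
Total: 7 h 44 min + 6 h 41 min + 7 h 9 min = 21 h 34 min.

21.57 hours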